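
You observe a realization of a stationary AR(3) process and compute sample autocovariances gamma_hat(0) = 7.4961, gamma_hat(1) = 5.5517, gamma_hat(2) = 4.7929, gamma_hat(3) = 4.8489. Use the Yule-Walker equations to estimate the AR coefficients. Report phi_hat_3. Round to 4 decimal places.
\hat\phi_{3} = 0.2760

The Yule-Walker equations for an AR(p) process read, in matrix form,
  Gamma_p phi = r_p,   with   (Gamma_p)_{ij} = gamma(|i - j|),
                       (r_p)_i = gamma(i),   i,j = 1..p.
Substitute the sample gammas (Toeplitz matrix and right-hand side of size 3):
  Gamma_p = [[7.4961, 5.5517, 4.7929], [5.5517, 7.4961, 5.5517], [4.7929, 5.5517, 7.4961]]
  r_p     = [5.5517, 4.7929, 4.8489]
Written out (R1..R3):
  (R1) 7.4961 phi_1 + 5.5517 phi_2 + 4.7929 phi_3 = 5.5517
  (R2) 5.5517 phi_1 + 7.4961 phi_2 + 5.5517 phi_3 = 4.7929
  (R3) 4.7929 phi_1 + 5.5517 phi_2 + 7.4961 phi_3 = 4.8489
Gaussian elimination:
  R2 <- R2 - (5.5517/7.4961) R1 = R2 - (0.740612) R1:  3.384446 phi_2 + 2.002022 phi_3 = 0.681246
  R3 <- R3 - (4.7929/7.4961) R1 = R3 - (0.639386) R1:  2.002022 phi_2 + 4.431588 phi_3 = 1.299222
  R3 <- R3 - (2.002022/3.384446) R2 = R3 - (0.591536) R2:  3.24732 phi_3 = 0.89624
Back-substitution:
  phi_hat_3 = 0.89624 / 3.24732 = 0.275994
  phi_hat_2 = (0.681246 - (2.002022)(0.275994)) / 3.384446 = 0.038027
  phi_hat_1 = (5.5517 - (5.5517)(0.038027) - (4.7929)(0.275994)) / 7.4961 = 0.535982
So phi_hat = [0.5360, 0.0380, 0.2760].
Therefore phi_hat_3 = 0.2760.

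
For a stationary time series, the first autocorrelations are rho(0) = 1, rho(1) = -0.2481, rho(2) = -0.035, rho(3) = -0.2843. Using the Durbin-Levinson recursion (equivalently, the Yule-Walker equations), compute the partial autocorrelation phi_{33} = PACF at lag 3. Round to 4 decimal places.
\phi_{33} = -0.3440

The PACF at lag k is phi_{kk}, the last component of the solution
to the Yule-Walker system G_k phi = r_k where
  (G_k)_{ij} = rho(|i - j|), (r_k)_i = rho(i), i,j = 1..k.
Equivalently, Durbin-Levinson gives phi_{kk} iteratively:
  phi_{11} = rho(1)
  phi_{kk} = [rho(k) - sum_{j=1..k-1} phi_{k-1,j} rho(k-j)]
            / [1 - sum_{j=1..k-1} phi_{k-1,j} rho(j)],
  phi_{k,j} = phi_{k-1,j} - phi_{kk} phi_{k-1,k-j},  j = 1..k-1.
Step k = 1:
  phi_11 = rho(1) = -0.2481.
Step k = 2:
  phi_22 = [rho(2) - phi_11 rho(1)] / [1 - phi_11 rho(1)] = [-0.035 - (-0.2481)(-0.2481)] / [1 - (-0.2481)(-0.2481)]
         = -0.09655361 / 0.93844639 = -0.102887.
  Update: phi_21 = phi_11 - phi_22 phi_11 = -0.2481 - (-0.102887)(-0.2481) = -0.273626.
Step k = 3:
  phi_33 = [rho(3) - phi_21 rho(2) - phi_22 rho(1)] / [1 - phi_21 rho(1) - phi_22 rho(2)]
    numerator   = -0.2843 - (-0.273626)(-0.035) - (-0.102887)(-0.2481) = -0.3194031
    denominator = 1 - (-0.273626)(-0.2481) - (-0.102887)(-0.035) = 0.92851231
  phi_33 = -0.3194031 / 0.92851231 = -0.344.
Therefore phi_{33} = -0.3440.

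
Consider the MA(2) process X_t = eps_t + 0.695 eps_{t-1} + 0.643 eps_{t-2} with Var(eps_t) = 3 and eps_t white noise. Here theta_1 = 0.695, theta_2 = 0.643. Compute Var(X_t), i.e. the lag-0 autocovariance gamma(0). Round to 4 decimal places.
\gamma(0) = 5.6894

For an MA(q) process X_t = eps_t + sum_i theta_i eps_{t-i} with
Var(eps_t) = sigma^2, the variance is
  gamma(0) = sigma^2 * (1 + sum_i theta_i^2).
  sum_i theta_i^2 = (0.695)^2 + (0.643)^2 = 0.483025 + 0.413449 = 0.896474.
  gamma(0) = 3 * (1 + 0.896474) = 3 * 1.896474 = 5.689422, which rounds to 5.6894.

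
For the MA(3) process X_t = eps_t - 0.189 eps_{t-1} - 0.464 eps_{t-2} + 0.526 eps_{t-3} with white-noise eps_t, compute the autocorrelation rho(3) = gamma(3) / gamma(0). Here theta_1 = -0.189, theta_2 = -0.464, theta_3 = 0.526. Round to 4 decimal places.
\rho(3) = 0.3443

For an MA(q) process with theta_0 = 1, the autocovariance is
  gamma(k) = sigma^2 * sum_{i=0..q-k} theta_i * theta_{i+k},
and rho(k) = gamma(k) / gamma(0). Sigma^2 cancels.
  numerator   = (1)*(0.526) = 0.526.
  denominator = (1)^2 + (-0.189)^2 + (-0.464)^2 + (0.526)^2 = 1.527693.
  rho(3) = 0.526 / 1.527693 = 0.3443.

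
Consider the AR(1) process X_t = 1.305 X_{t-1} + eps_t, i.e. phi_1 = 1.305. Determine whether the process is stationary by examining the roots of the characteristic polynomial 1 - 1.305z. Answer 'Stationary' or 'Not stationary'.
\text{Not stationary}

The AR(p) characteristic polynomial is P(z) = 1 - 1.305z.
Stationarity requires all roots to lie outside the unit circle, i.e. |z| > 1 for every root.
This is linear in z: 1 + (-1.305) z = 0  =>  z = -1/(-1.305) = 0.766284,  |z| = 0.766284.
Moduli of all roots: 0.7663.
All moduli strictly greater than 1? No.
Verdict: Not stationary.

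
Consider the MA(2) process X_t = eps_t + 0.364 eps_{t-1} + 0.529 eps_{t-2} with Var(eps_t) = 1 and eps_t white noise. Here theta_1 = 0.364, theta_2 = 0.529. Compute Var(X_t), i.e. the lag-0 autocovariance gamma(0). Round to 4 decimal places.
\gamma(0) = 1.4123

For an MA(q) process X_t = eps_t + sum_i theta_i eps_{t-i} with
Var(eps_t) = sigma^2, the variance is
  gamma(0) = sigma^2 * (1 + sum_i theta_i^2).
  sum_i theta_i^2 = (0.364)^2 + (0.529)^2 = 0.132496 + 0.279841 = 0.412337.
  gamma(0) = 1 * (1 + 0.412337) = 1 * 1.412337 = 1.412337, which rounds to 1.4123.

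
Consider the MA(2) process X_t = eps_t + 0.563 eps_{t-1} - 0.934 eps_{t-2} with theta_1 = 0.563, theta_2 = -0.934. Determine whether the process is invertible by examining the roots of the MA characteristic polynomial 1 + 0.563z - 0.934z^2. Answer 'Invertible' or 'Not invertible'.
\text{Not invertible}

The MA(q) characteristic polynomial is P(z) = 1 + 0.563z - 0.934z^2.
Invertibility requires all roots to lie outside the unit circle, i.e. |z| > 1 for every root.
Set 1 + (0.563) z + (-0.934) z^2 = 0, i.e. a z^2 + b z + c = 0 with a = -0.934, b = 0.563, c = 1.
Discriminant D = b^2 - 4ac = (0.563)^2 - 4*(-0.934)*1 = 0.316969 - (-3.736) = 4.052969.
D >= 0, so the roots are real: z = (-b +/- sqrt(D)) / (2a) = (-0.563 +/- 2.013199) / (-1.868).
  z_1 = (-0.563 + 2.013199) / (-1.868) = -0.7763,   |z_1| = 0.7763.
  z_2 = (-0.563 - 2.013199) / (-1.868) = 1.3791,   |z_2| = 1.3791.
Moduli of all roots: 0.7763, 1.3791.
All moduli strictly greater than 1? No.
Verdict: Not invertible.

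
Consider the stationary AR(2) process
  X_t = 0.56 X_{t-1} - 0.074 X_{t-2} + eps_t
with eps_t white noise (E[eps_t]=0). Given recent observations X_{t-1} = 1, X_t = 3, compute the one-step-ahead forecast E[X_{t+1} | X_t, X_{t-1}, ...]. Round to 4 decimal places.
E[X_{t+1} \mid \mathcal F_t] = 1.6060

For an AR(p) model X_t = c + sum_i phi_i X_{t-i} + eps_t, the
one-step-ahead conditional mean is
  E[X_{t+1} | X_t, ...] = c + sum_i phi_i X_{t+1-i}.
Substitute known values:
  E[X_{t+1} | ...] = (0.56) * (3) + (-0.074) * (1)
                   = 1.6060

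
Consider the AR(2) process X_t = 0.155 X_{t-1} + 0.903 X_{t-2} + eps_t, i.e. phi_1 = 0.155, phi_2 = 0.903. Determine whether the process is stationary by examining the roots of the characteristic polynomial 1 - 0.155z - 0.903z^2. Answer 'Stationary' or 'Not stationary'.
\text{Not stationary}

The AR(p) characteristic polynomial is P(z) = 1 - 0.155z - 0.903z^2.
Stationarity requires all roots to lie outside the unit circle, i.e. |z| > 1 for every root.
Set 1 + (-0.155) z + (-0.903) z^2 = 0, i.e. a z^2 + b z + c = 0 with a = -0.903, b = -0.155, c = 1.
Discriminant D = b^2 - 4ac = (-0.155)^2 - 4*(-0.903)*1 = 0.024025 - (-3.612) = 3.636025.
D >= 0, so the roots are real: z = (-b +/- sqrt(D)) / (2a) = (0.155 +/- 1.906836) / (-1.806).
  z_1 = (0.155 + 1.906836) / (-1.806) = -1.1417,   |z_1| = 1.1417.
  z_2 = (0.155 - 1.906836) / (-1.806) = 0.97,   |z_2| = 0.97.
Moduli of all roots: 1.1417, 0.9700.
All moduli strictly greater than 1? No.
Verdict: Not stationary.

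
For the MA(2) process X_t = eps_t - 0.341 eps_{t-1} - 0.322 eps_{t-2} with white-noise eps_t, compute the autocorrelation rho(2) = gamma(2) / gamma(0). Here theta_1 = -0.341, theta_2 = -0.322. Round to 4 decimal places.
\rho(2) = -0.2639

For an MA(q) process with theta_0 = 1, the autocovariance is
  gamma(k) = sigma^2 * sum_{i=0..q-k} theta_i * theta_{i+k},
and rho(k) = gamma(k) / gamma(0). Sigma^2 cancels.
  numerator   = (1)*(-0.322) = -0.322.
  denominator = (1)^2 + (-0.341)^2 + (-0.322)^2 = 1.219965.
  rho(2) = -0.322 / 1.219965 = -0.2639.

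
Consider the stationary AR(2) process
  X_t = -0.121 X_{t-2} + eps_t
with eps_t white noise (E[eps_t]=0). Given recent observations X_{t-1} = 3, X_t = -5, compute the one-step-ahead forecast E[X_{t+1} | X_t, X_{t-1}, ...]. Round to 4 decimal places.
E[X_{t+1} \mid \mathcal F_t] = -0.3630

For an AR(p) model X_t = c + sum_i phi_i X_{t-i} + eps_t, the
one-step-ahead conditional mean is
  E[X_{t+1} | X_t, ...] = c + sum_i phi_i X_{t+1-i}.
Substitute known values:
  E[X_{t+1} | ...] = (0) * (-5) + (-0.121) * (3)
                   = -0.3630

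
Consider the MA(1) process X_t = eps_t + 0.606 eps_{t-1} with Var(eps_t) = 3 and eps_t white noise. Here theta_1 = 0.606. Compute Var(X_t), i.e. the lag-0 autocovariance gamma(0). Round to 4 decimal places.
\gamma(0) = 4.1017

For an MA(q) process X_t = eps_t + sum_i theta_i eps_{t-i} with
Var(eps_t) = sigma^2, the variance is
  gamma(0) = sigma^2 * (1 + sum_i theta_i^2).
  sum_i theta_i^2 = (0.606)^2 = 0.367236.
  gamma(0) = 3 * (1 + 0.367236) = 3 * 1.367236 = 4.101708, which rounds to 4.1017.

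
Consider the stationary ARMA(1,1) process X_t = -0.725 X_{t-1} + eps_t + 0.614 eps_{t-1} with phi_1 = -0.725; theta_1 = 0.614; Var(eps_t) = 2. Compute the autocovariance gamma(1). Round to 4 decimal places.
\gamma(1) = -0.2597

Multiply the model equation by X_{t-k} and take expectations. With theta_0 = psi_0 = 1 and psi_j the MA(infinity) weights, this gives
  gamma(k) - sum_i phi_i gamma(k-i) = c_k,
  c_k = sigma^2 * sum_{j=k..q} theta_j psi_{j-k}   (c_k = 0 for k > q),
using gamma(-m) = gamma(m).
psi-weights needed (psi_j = theta_j + sum_i phi_i psi_{j-i}):
  psi_1 = theta_1 + phi_1 = 0.614 + (-0.725) = -0.111
Right-hand sides:
  c_0 = sigma^2 (1 + theta_1 psi_1) = 2 * (1 + (0.614)(-0.111)) = 2 * 0.931846 = 1.863692
  c_1 = sigma^2 theta_1 = 2 * (0.614) = 1.228
  c_2 = 0
Equations for k = 0 and k = 1 (AR order 1):
  gamma(0) = phi_1 gamma(1) + c_0
  gamma(1) = phi_1 gamma(0) + c_1
Substituting the second into the first: gamma(0) (1 - phi_1^2) = c_0 + phi_1 c_1, so
  gamma(0) = (c_0 + phi_1 c_1) / (1 - phi_1^2) = (1.863692 + (-0.725)(1.228)) / (1 - (-0.725)^2) = 0.973392 / 0.474375 = 2.051946.
  gamma(1) = phi_1 gamma(0) + c_1 = (-0.725)(2.051946) + (1.228) = -0.259661.
Therefore gamma(1) = -0.2597 (to 4 decimal places).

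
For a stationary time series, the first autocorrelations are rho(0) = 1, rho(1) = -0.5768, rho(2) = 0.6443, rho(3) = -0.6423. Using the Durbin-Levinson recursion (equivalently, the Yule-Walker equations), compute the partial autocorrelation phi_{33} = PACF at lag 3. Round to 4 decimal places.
\phi_{33} = -0.3351

The PACF at lag k is phi_{kk}, the last component of the solution
to the Yule-Walker system G_k phi = r_k where
  (G_k)_{ij} = rho(|i - j|), (r_k)_i = rho(i), i,j = 1..k.
Equivalently, Durbin-Levinson gives phi_{kk} iteratively:
  phi_{11} = rho(1)
  phi_{kk} = [rho(k) - sum_{j=1..k-1} phi_{k-1,j} rho(k-j)]
            / [1 - sum_{j=1..k-1} phi_{k-1,j} rho(j)],
  phi_{k,j} = phi_{k-1,j} - phi_{kk} phi_{k-1,k-j},  j = 1..k-1.
Step k = 1:
  phi_11 = rho(1) = -0.5768.
Step k = 2:
  phi_22 = [rho(2) - phi_11 rho(1)] / [1 - phi_11 rho(1)] = [0.6443 - (-0.5768)(-0.5768)] / [1 - (-0.5768)(-0.5768)]
         = 0.31160176 / 0.66730176 = 0.466958.
  Update: phi_21 = phi_11 - phi_22 phi_11 = -0.5768 - (0.466958)(-0.5768) = -0.307459.
Step k = 3:
  phi_33 = [rho(3) - phi_21 rho(2) - phi_22 rho(1)] / [1 - phi_21 rho(1) - phi_22 rho(2)]
    numerator   = -0.6423 - (-0.307459)(0.6443) - (0.466958)(-0.5768) = -0.17486307
    denominator = 1 - (-0.307459)(-0.5768) - (0.466958)(0.6443) = 0.52179689
  phi_33 = -0.17486307 / 0.52179689 = -0.3351.
Therefore phi_{33} = -0.3351.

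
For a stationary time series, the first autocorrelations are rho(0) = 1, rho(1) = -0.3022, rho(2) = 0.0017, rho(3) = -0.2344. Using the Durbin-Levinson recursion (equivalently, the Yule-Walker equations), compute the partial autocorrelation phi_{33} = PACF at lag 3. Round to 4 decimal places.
\phi_{33} = -0.2930

The PACF at lag k is phi_{kk}, the last component of the solution
to the Yule-Walker system G_k phi = r_k where
  (G_k)_{ij} = rho(|i - j|), (r_k)_i = rho(i), i,j = 1..k.
Equivalently, Durbin-Levinson gives phi_{kk} iteratively:
  phi_{11} = rho(1)
  phi_{kk} = [rho(k) - sum_{j=1..k-1} phi_{k-1,j} rho(k-j)]
            / [1 - sum_{j=1..k-1} phi_{k-1,j} rho(j)],
  phi_{k,j} = phi_{k-1,j} - phi_{kk} phi_{k-1,k-j},  j = 1..k-1.
Step k = 1:
  phi_11 = rho(1) = -0.3022.
Step k = 2:
  phi_22 = [rho(2) - phi_11 rho(1)] / [1 - phi_11 rho(1)] = [0.0017 - (-0.3022)(-0.3022)] / [1 - (-0.3022)(-0.3022)]
         = -0.08962484 / 0.90867516 = -0.098632.
  Update: phi_21 = phi_11 - phi_22 phi_11 = -0.3022 - (-0.098632)(-0.3022) = -0.332007.
Step k = 3:
  phi_33 = [rho(3) - phi_21 rho(2) - phi_22 rho(1)] / [1 - phi_21 rho(1) - phi_22 rho(2)]
    numerator   = -0.2344 - (-0.332007)(0.0017) - (-0.098632)(-0.3022) = -0.26364231
    denominator = 1 - (-0.332007)(-0.3022) - (-0.098632)(0.0017) = 0.89983524
  phi_33 = -0.26364231 / 0.89983524 = -0.293.
Therefore phi_{33} = -0.2930.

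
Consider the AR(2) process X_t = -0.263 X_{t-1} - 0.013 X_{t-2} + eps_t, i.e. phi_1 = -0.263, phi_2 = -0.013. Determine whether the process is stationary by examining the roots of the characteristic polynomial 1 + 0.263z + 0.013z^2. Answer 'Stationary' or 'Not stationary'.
\text{Stationary}

The AR(p) characteristic polynomial is P(z) = 1 + 0.263z + 0.013z^2.
Stationarity requires all roots to lie outside the unit circle, i.e. |z| > 1 for every root.
Set 1 + (0.263) z + (0.013) z^2 = 0, i.e. a z^2 + b z + c = 0 with a = 0.013, b = 0.263, c = 1.
Discriminant D = b^2 - 4ac = (0.263)^2 - 4*(0.013)*1 = 0.069169 - (0.052) = 0.017169.
D >= 0, so the roots are real: z = (-b +/- sqrt(D)) / (2a) = (-0.263 +/- 0.131031) / (0.026).
  z_1 = (-0.263 + 0.131031) / (0.026) = -5.0757,   |z_1| = 5.0757.
  z_2 = (-0.263 - 0.131031) / (0.026) = -15.155,   |z_2| = 15.155.
Moduli of all roots: 5.0757, 15.1550.
All moduli strictly greater than 1? Yes.
Verdict: Stationary.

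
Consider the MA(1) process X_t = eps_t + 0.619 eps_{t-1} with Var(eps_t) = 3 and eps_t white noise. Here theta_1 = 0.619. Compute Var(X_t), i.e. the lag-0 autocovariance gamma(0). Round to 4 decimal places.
\gamma(0) = 4.1495

For an MA(q) process X_t = eps_t + sum_i theta_i eps_{t-i} with
Var(eps_t) = sigma^2, the variance is
  gamma(0) = sigma^2 * (1 + sum_i theta_i^2).
  sum_i theta_i^2 = (0.619)^2 = 0.383161.
  gamma(0) = 3 * (1 + 0.383161) = 3 * 1.383161 = 4.149483, which rounds to 4.1495.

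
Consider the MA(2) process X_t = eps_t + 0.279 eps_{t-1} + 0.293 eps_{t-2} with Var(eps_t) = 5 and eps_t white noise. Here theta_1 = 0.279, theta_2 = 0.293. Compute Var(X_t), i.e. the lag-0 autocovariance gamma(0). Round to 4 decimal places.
\gamma(0) = 5.8185

For an MA(q) process X_t = eps_t + sum_i theta_i eps_{t-i} with
Var(eps_t) = sigma^2, the variance is
  gamma(0) = sigma^2 * (1 + sum_i theta_i^2).
  sum_i theta_i^2 = (0.279)^2 + (0.293)^2 = 0.077841 + 0.085849 = 0.16369.
  gamma(0) = 5 * (1 + 0.16369) = 5 * 1.16369 = 5.81845, which rounds to 5.8185.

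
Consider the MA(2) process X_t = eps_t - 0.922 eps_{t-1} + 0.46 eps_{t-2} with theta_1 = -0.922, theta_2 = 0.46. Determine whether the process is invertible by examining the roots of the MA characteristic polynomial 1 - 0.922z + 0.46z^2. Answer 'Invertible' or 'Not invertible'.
\text{Invertible}

The MA(q) characteristic polynomial is P(z) = 1 - 0.922z + 0.46z^2.
Invertibility requires all roots to lie outside the unit circle, i.e. |z| > 1 for every root.
Set 1 + (-0.922) z + (0.46) z^2 = 0, i.e. a z^2 + b z + c = 0 with a = 0.46, b = -0.922, c = 1.
Discriminant D = b^2 - 4ac = (-0.922)^2 - 4*(0.46)*1 = 0.850084 - (1.84) = -0.989916.
D < 0, so the roots are the complex-conjugate pair z = (-b +/- i sqrt(-D)) / (2a) = 1.0022 +/- 1.0815i.
For a conjugate pair |z|^2 = z * conj(z) = (product of roots) = c/a = 1/(0.46) = 2.173913, so |z| = sqrt(2.173913) = 1.4744 for both roots.
Moduli of all roots: 1.4744, 1.4744.
All moduli strictly greater than 1? Yes.
Verdict: Invertible.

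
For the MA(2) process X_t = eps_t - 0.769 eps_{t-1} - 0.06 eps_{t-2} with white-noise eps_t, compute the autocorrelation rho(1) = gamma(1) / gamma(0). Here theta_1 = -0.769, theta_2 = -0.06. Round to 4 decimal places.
\rho(1) = -0.4532

For an MA(q) process with theta_0 = 1, the autocovariance is
  gamma(k) = sigma^2 * sum_{i=0..q-k} theta_i * theta_{i+k},
and rho(k) = gamma(k) / gamma(0). Sigma^2 cancels.
  numerator   = (1)*(-0.769) + (-0.769)*(-0.06) = -0.72286.
  denominator = (1)^2 + (-0.769)^2 + (-0.06)^2 = 1.594961.
  rho(1) = -0.72286 / 1.594961 = -0.4532.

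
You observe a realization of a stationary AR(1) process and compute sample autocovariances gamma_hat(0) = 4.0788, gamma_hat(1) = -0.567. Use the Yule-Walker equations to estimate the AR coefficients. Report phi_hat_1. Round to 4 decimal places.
\hat\phi_{1} = -0.1390

The Yule-Walker equations for an AR(p) process read, in matrix form,
  Gamma_p phi = r_p,   with   (Gamma_p)_{ij} = gamma(|i - j|),
                       (r_p)_i = gamma(i),   i,j = 1..p.
Substitute the sample gammas (Toeplitz matrix and right-hand side of size 1):
  Gamma_p = [[4.0788]]
  r_p     = [-0.567]
With p = 1 this is the single equation gamma(0) phi_1 = gamma(1):
  phi_hat_1 = gamma(1) / gamma(0) = -0.567 / 4.0788 = -0.1390.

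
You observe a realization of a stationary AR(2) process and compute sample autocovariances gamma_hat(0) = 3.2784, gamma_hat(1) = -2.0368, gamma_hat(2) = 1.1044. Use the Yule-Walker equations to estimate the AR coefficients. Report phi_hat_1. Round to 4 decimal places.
\hat\phi_{1} = -0.6710

The Yule-Walker equations for an AR(p) process read, in matrix form,
  Gamma_p phi = r_p,   with   (Gamma_p)_{ij} = gamma(|i - j|),
                       (r_p)_i = gamma(i),   i,j = 1..p.
Substitute the sample gammas (Toeplitz matrix and right-hand side of size 2):
  Gamma_p = [[3.2784, -2.0368], [-2.0368, 3.2784]]
  r_p     = [-2.0368, 1.1044]
Written out:
  3.2784 phi_1 - 2.0368 phi_2 = -2.0368
  -2.0368 phi_1 + 3.2784 phi_2 = 1.1044
Solve by Cramer's rule:
  det = gamma(0)^2 - gamma(1)^2 = (3.2784)^2 - (-2.0368)^2 = 10.74790656 - 4.14855424 = 6.59935232
  phi_hat_1 = [gamma(1) gamma(0) - gamma(1) gamma(2)] / det = [(-2.0368)(3.2784) - (-2.0368)(1.1044)] / 6.59935232 = -4.4280032 / 6.59935232 = -0.671
  phi_hat_2 = [gamma(0) gamma(2) - gamma(1)^2] / det = [(3.2784)(1.1044) - (-2.0368)^2] / 6.59935232 = -0.52788928 / 6.59935232 = -0.08
So phi_hat = [-0.6710, -0.0800].
Therefore phi_hat_1 = -0.6710.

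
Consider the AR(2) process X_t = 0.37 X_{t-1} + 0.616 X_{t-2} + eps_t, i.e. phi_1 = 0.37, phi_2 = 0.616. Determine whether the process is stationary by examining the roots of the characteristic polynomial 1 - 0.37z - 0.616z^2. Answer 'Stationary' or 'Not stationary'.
\text{Stationary}

The AR(p) characteristic polynomial is P(z) = 1 - 0.37z - 0.616z^2.
Stationarity requires all roots to lie outside the unit circle, i.e. |z| > 1 for every root.
Set 1 + (-0.37) z + (-0.616) z^2 = 0, i.e. a z^2 + b z + c = 0 with a = -0.616, b = -0.37, c = 1.
Discriminant D = b^2 - 4ac = (-0.37)^2 - 4*(-0.616)*1 = 0.1369 - (-2.464) = 2.6009.
D >= 0, so the roots are real: z = (-b +/- sqrt(D)) / (2a) = (0.37 +/- 1.612731) / (-1.232).
  z_1 = (0.37 + 1.612731) / (-1.232) = -1.6094,   |z_1| = 1.6094.
  z_2 = (0.37 - 1.612731) / (-1.232) = 1.0087,   |z_2| = 1.0087.
Moduli of all roots: 1.6094, 1.0087.
All moduli strictly greater than 1? Yes.
Verdict: Stationary.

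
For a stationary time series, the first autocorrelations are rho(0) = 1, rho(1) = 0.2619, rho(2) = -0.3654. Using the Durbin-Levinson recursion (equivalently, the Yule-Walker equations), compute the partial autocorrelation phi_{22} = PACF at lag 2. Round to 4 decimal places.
\phi_{22} = -0.4660

The PACF at lag k is phi_{kk}, the last component of the solution
to the Yule-Walker system G_k phi = r_k where
  (G_k)_{ij} = rho(|i - j|), (r_k)_i = rho(i), i,j = 1..k.
Equivalently, Durbin-Levinson gives phi_{kk} iteratively:
  phi_{11} = rho(1)
  phi_{kk} = [rho(k) - sum_{j=1..k-1} phi_{k-1,j} rho(k-j)]
            / [1 - sum_{j=1..k-1} phi_{k-1,j} rho(j)],
  phi_{k,j} = phi_{k-1,j} - phi_{kk} phi_{k-1,k-j},  j = 1..k-1.
Step k = 1:
  phi_11 = rho(1) = 0.2619.
Step k = 2:
  phi_22 = [rho(2) - phi_11 rho(1)] / [1 - phi_11 rho(1)] = [-0.3654 - (0.2619)(0.2619)] / [1 - (0.2619)(0.2619)]
         = -0.43399161 / 0.93140839 = -0.466.
Therefore phi_{22} = -0.4660.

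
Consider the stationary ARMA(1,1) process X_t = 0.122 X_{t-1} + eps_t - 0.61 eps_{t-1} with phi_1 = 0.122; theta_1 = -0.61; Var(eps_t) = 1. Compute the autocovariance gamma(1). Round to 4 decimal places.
\gamma(1) = -0.4585

Multiply the model equation by X_{t-k} and take expectations. With theta_0 = psi_0 = 1 and psi_j the MA(infinity) weights, this gives
  gamma(k) - sum_i phi_i gamma(k-i) = c_k,
  c_k = sigma^2 * sum_{j=k..q} theta_j psi_{j-k}   (c_k = 0 for k > q),
using gamma(-m) = gamma(m).
psi-weights needed (psi_j = theta_j + sum_i phi_i psi_{j-i}):
  psi_1 = theta_1 + phi_1 = -0.61 + (0.122) = -0.488
Right-hand sides:
  c_0 = sigma^2 (1 + theta_1 psi_1) = 1 * (1 + (-0.61)(-0.488)) = 1 * 1.29768 = 1.29768
  c_1 = sigma^2 theta_1 = 1 * (-0.61) = -0.61
  c_2 = 0
Equations for k = 0 and k = 1 (AR order 1):
  gamma(0) = phi_1 gamma(1) + c_0
  gamma(1) = phi_1 gamma(0) + c_1
Substituting the second into the first: gamma(0) (1 - phi_1^2) = c_0 + phi_1 c_1, so
  gamma(0) = (c_0 + phi_1 c_1) / (1 - phi_1^2) = (1.29768 + (0.122)(-0.61)) / (1 - (0.122)^2) = 1.22326 / 0.985116 = 1.241742.
  gamma(1) = phi_1 gamma(0) + c_1 = (0.122)(1.241742) + (-0.61) = -0.458507.
Therefore gamma(1) = -0.4585 (to 4 decimal places).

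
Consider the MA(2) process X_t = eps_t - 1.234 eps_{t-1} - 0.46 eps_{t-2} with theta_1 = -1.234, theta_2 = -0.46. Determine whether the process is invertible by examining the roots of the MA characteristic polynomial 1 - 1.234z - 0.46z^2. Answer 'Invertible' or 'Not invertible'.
\text{Not invertible}

The MA(q) characteristic polynomial is P(z) = 1 - 1.234z - 0.46z^2.
Invertibility requires all roots to lie outside the unit circle, i.e. |z| > 1 for every root.
Set 1 + (-1.234) z + (-0.46) z^2 = 0, i.e. a z^2 + b z + c = 0 with a = -0.46, b = -1.234, c = 1.
Discriminant D = b^2 - 4ac = (-1.234)^2 - 4*(-0.46)*1 = 1.522756 - (-1.84) = 3.362756.
D >= 0, so the roots are real: z = (-b +/- sqrt(D)) / (2a) = (1.234 +/- 1.833782) / (-0.92).
  z_1 = (1.234 + 1.833782) / (-0.92) = -3.3345,   |z_1| = 3.3345.
  z_2 = (1.234 - 1.833782) / (-0.92) = 0.6519,   |z_2| = 0.6519.
Moduli of all roots: 3.3345, 0.6519.
All moduli strictly greater than 1? No.
Verdict: Not invertible.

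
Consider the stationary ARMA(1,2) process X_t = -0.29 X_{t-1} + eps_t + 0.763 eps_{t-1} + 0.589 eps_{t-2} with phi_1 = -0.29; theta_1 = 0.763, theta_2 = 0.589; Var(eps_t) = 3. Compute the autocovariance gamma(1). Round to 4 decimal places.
\gamma(1) = 1.8662

Multiply the model equation by X_{t-k} and take expectations. With theta_0 = psi_0 = 1 and psi_j the MA(infinity) weights, this gives
  gamma(k) - sum_i phi_i gamma(k-i) = c_k,
  c_k = sigma^2 * sum_{j=k..q} theta_j psi_{j-k}   (c_k = 0 for k > q),
using gamma(-m) = gamma(m).
psi-weights needed (psi_j = theta_j + sum_i phi_i psi_{j-i}):
  psi_1 = theta_1 + phi_1 = 0.763 + (-0.29) = 0.473
  psi_2 = theta_2 + phi_1 psi_1 = 0.589 + (-0.29)(0.473) = 0.45183
Right-hand sides:
  c_0 = sigma^2 (1 + theta_1 psi_1 + theta_2 psi_2) = 3 * (1 + (0.763)(0.473) + (0.589)(0.45183)) = 3 * 1.627027 = 4.881081
  c_1 = sigma^2 (theta_1 + theta_2 psi_1) = 3 * (0.763 + (0.589)(0.473)) = 3.124791
  c_2 = sigma^2 theta_2 = 3 * (0.589) = 1.767
Equations for k = 0 and k = 1 (AR order 1):
  gamma(0) = phi_1 gamma(1) + c_0
  gamma(1) = phi_1 gamma(0) + c_1
Substituting the second into the first: gamma(0) (1 - phi_1^2) = c_0 + phi_1 c_1, so
  gamma(0) = (c_0 + phi_1 c_1) / (1 - phi_1^2) = (4.881081 + (-0.29)(3.124791)) / (1 - (-0.29)^2) = 3.974891 / 0.9159 = 4.339875.
  gamma(1) = phi_1 gamma(0) + c_1 = (-0.29)(4.339875) + (3.124791) = 1.866227.
Therefore gamma(1) = 1.8662 (to 4 decimal places).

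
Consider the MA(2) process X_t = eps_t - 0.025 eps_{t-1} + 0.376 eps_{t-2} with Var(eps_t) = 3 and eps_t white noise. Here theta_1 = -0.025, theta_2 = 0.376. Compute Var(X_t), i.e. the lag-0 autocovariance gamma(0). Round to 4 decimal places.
\gamma(0) = 3.4260

For an MA(q) process X_t = eps_t + sum_i theta_i eps_{t-i} with
Var(eps_t) = sigma^2, the variance is
  gamma(0) = sigma^2 * (1 + sum_i theta_i^2).
  sum_i theta_i^2 = (-0.025)^2 + (0.376)^2 = 0.000625 + 0.141376 = 0.142001.
  gamma(0) = 3 * (1 + 0.142001) = 3 * 1.142001 = 3.426003, which rounds to 3.4260.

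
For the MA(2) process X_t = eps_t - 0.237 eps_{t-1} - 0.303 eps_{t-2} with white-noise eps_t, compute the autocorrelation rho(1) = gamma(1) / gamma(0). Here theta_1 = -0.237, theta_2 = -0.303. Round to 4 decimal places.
\rho(1) = -0.1439

For an MA(q) process with theta_0 = 1, the autocovariance is
  gamma(k) = sigma^2 * sum_{i=0..q-k} theta_i * theta_{i+k},
and rho(k) = gamma(k) / gamma(0). Sigma^2 cancels.
  numerator   = (1)*(-0.237) + (-0.237)*(-0.303) = -0.165189.
  denominator = (1)^2 + (-0.237)^2 + (-0.303)^2 = 1.147978.
  rho(1) = -0.165189 / 1.147978 = -0.1439.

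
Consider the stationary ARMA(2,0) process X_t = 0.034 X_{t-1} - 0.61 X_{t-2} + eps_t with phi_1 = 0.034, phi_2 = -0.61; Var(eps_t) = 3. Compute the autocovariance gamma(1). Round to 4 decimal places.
\gamma(1) = 0.1009

Multiply the model equation by X_{t-k} and take expectations. With theta_0 = psi_0 = 1 and psi_j the MA(infinity) weights, this gives
  gamma(k) - sum_i phi_i gamma(k-i) = c_k,
  c_k = sigma^2 * sum_{j=k..q} theta_j psi_{j-k}   (c_k = 0 for k > q),
using gamma(-m) = gamma(m).
Pure AR (q = 0): c_0 = sigma^2 = 3, c_k = 0 for k >= 1.
Equations for k = 0, 1, 2 (AR order 2, c_2 = 0):
  (E0) gamma(0) = phi_1 gamma(1) + phi_2 gamma(2) + c_0
  (E1) gamma(1) = phi_1 gamma(0) + phi_2 gamma(1) + c_1
  (E2) gamma(2) = phi_1 gamma(1) + phi_2 gamma(0)
From (E1): gamma(1) = A gamma(0) + B with
  A = phi_1 / (1 - phi_2) = 0.034 / 1.61 = 0.021118,   B = c_1 / (1 - phi_2) = 0 / 1.61 = 0.
Insert (E2) into (E0): gamma(0) (1 - phi_2^2) = phi_1 (1 + phi_2) gamma(1) + c_0.
  phi_1 (1 + phi_2) = (0.034)(0.39) = 0.01326,   1 - phi_2^2 = 0.6279.
Replace gamma(1) by A gamma(0) + B and collect gamma(0):
  gamma(0) [0.6279 - (0.01326)(0.021118)] = c_0 = 3
  gamma(0) * 0.62762 = 3
  gamma(0) = 3 / 0.62762 = 4.779963.
  gamma(1) = A gamma(0) = (0.021118)(4.779963) = 0.100943.
Therefore gamma(1) = 0.1009 (to 4 decimal places).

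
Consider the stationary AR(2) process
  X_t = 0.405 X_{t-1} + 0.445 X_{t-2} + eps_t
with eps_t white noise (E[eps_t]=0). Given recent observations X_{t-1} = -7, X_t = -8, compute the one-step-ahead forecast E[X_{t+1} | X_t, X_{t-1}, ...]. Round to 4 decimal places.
E[X_{t+1} \mid \mathcal F_t] = -6.3550

For an AR(p) model X_t = c + sum_i phi_i X_{t-i} + eps_t, the
one-step-ahead conditional mean is
  E[X_{t+1} | X_t, ...] = c + sum_i phi_i X_{t+1-i}.
Substitute known values:
  E[X_{t+1} | ...] = (0.405) * (-8) + (0.445) * (-7)
                   = -6.3550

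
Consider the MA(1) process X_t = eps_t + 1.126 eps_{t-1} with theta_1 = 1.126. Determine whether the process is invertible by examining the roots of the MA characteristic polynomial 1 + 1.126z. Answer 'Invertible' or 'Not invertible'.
\text{Not invertible}

The MA(q) characteristic polynomial is P(z) = 1 + 1.126z.
Invertibility requires all roots to lie outside the unit circle, i.e. |z| > 1 for every root.
This is linear in z: 1 + (1.126) z = 0  =>  z = -1/(1.126) = -0.888099,  |z| = 0.888099.
Moduli of all roots: 0.8881.
All moduli strictly greater than 1? No.
Verdict: Not invertible.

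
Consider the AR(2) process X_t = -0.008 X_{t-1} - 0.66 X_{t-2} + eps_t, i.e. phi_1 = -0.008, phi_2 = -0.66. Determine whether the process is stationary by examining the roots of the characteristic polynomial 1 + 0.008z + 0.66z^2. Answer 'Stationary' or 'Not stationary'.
\text{Stationary}

The AR(p) characteristic polynomial is P(z) = 1 + 0.008z + 0.66z^2.
Stationarity requires all roots to lie outside the unit circle, i.e. |z| > 1 for every root.
Set 1 + (0.008) z + (0.66) z^2 = 0, i.e. a z^2 + b z + c = 0 with a = 0.66, b = 0.008, c = 1.
Discriminant D = b^2 - 4ac = (0.008)^2 - 4*(0.66)*1 = 0.000064 - (2.64) = -2.639936.
D < 0, so the roots are the complex-conjugate pair z = (-b +/- i sqrt(-D)) / (2a) = -0.0061 +/- 1.2309i.
For a conjugate pair |z|^2 = z * conj(z) = (product of roots) = c/a = 1/(0.66) = 1.515152, so |z| = sqrt(1.515152) = 1.2309 for both roots.
Moduli of all roots: 1.2309, 1.2309.
All moduli strictly greater than 1? Yes.
Verdict: Stationary.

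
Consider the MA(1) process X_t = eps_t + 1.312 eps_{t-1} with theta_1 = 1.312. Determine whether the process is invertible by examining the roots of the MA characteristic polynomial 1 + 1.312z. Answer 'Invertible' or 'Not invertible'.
\text{Not invertible}

The MA(q) characteristic polynomial is P(z) = 1 + 1.312z.
Invertibility requires all roots to lie outside the unit circle, i.e. |z| > 1 for every root.
This is linear in z: 1 + (1.312) z = 0  =>  z = -1/(1.312) = -0.762195,  |z| = 0.762195.
Moduli of all roots: 0.7622.
All moduli strictly greater than 1? No.
Verdict: Not invertible.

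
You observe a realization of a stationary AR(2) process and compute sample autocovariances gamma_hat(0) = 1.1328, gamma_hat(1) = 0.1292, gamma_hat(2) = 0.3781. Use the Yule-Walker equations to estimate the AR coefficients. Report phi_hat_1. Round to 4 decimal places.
\hat\phi_{1} = 0.0770

The Yule-Walker equations for an AR(p) process read, in matrix form,
  Gamma_p phi = r_p,   with   (Gamma_p)_{ij} = gamma(|i - j|),
                       (r_p)_i = gamma(i),   i,j = 1..p.
Substitute the sample gammas (Toeplitz matrix and right-hand side of size 2):
  Gamma_p = [[1.1328, 0.1292], [0.1292, 1.1328]]
  r_p     = [0.1292, 0.3781]
Written out:
  1.1328 phi_1 + 0.1292 phi_2 = 0.1292
  0.1292 phi_1 + 1.1328 phi_2 = 0.3781
Solve by Cramer's rule:
  det = gamma(0)^2 - gamma(1)^2 = (1.1328)^2 - (0.1292)^2 = 1.28323584 - 0.01669264 = 1.2665432
  phi_hat_1 = [gamma(1) gamma(0) - gamma(1) gamma(2)] / det = [(0.1292)(1.1328) - (0.1292)(0.3781)] / 1.2665432 = 0.09750724 / 1.2665432 = 0.077
  phi_hat_2 = [gamma(0) gamma(2) - gamma(1)^2] / det = [(1.1328)(0.3781) - (0.1292)^2] / 1.2665432 = 0.41161904 / 1.2665432 = 0.325
So phi_hat = [0.0770, 0.3250].
Therefore phi_hat_1 = 0.0770.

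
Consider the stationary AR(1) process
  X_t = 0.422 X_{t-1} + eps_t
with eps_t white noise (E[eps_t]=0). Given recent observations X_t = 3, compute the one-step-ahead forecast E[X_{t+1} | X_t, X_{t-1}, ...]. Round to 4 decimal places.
E[X_{t+1} \mid \mathcal F_t] = 1.2660

For an AR(p) model X_t = c + sum_i phi_i X_{t-i} + eps_t, the
one-step-ahead conditional mean is
  E[X_{t+1} | X_t, ...] = c + sum_i phi_i X_{t+1-i}.
Substitute known values:
  E[X_{t+1} | ...] = (0.422) * (3)
                   = 1.2660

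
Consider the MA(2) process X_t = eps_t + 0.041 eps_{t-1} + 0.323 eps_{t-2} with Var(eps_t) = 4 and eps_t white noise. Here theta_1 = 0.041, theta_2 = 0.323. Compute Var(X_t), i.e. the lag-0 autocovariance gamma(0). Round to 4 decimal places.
\gamma(0) = 4.4240

For an MA(q) process X_t = eps_t + sum_i theta_i eps_{t-i} with
Var(eps_t) = sigma^2, the variance is
  gamma(0) = sigma^2 * (1 + sum_i theta_i^2).
  sum_i theta_i^2 = (0.041)^2 + (0.323)^2 = 0.001681 + 0.104329 = 0.10601.
  gamma(0) = 4 * (1 + 0.10601) = 4 * 1.10601 = 4.42404, which rounds to 4.4240.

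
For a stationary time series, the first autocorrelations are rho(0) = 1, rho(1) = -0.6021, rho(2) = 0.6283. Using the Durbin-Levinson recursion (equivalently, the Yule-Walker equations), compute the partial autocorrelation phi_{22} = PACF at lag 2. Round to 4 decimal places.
\phi_{22} = 0.4169

The PACF at lag k is phi_{kk}, the last component of the solution
to the Yule-Walker system G_k phi = r_k where
  (G_k)_{ij} = rho(|i - j|), (r_k)_i = rho(i), i,j = 1..k.
Equivalently, Durbin-Levinson gives phi_{kk} iteratively:
  phi_{11} = rho(1)
  phi_{kk} = [rho(k) - sum_{j=1..k-1} phi_{k-1,j} rho(k-j)]
            / [1 - sum_{j=1..k-1} phi_{k-1,j} rho(j)],
  phi_{k,j} = phi_{k-1,j} - phi_{kk} phi_{k-1,k-j},  j = 1..k-1.
Step k = 1:
  phi_11 = rho(1) = -0.6021.
Step k = 2:
  phi_22 = [rho(2) - phi_11 rho(1)] / [1 - phi_11 rho(1)] = [0.6283 - (-0.6021)(-0.6021)] / [1 - (-0.6021)(-0.6021)]
         = 0.26577559 / 0.63747559 = 0.4169.
Therefore phi_{22} = 0.4169.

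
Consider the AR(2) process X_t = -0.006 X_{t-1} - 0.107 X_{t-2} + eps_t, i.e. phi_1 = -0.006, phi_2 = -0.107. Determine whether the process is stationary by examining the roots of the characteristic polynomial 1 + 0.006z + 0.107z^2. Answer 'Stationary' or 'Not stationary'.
\text{Stationary}

The AR(p) characteristic polynomial is P(z) = 1 + 0.006z + 0.107z^2.
Stationarity requires all roots to lie outside the unit circle, i.e. |z| > 1 for every root.
Set 1 + (0.006) z + (0.107) z^2 = 0, i.e. a z^2 + b z + c = 0 with a = 0.107, b = 0.006, c = 1.
Discriminant D = b^2 - 4ac = (0.006)^2 - 4*(0.107)*1 = 0.000036 - (0.428) = -0.427964.
D < 0, so the roots are the complex-conjugate pair z = (-b +/- i sqrt(-D)) / (2a) = -0.028 +/- 3.057i.
For a conjugate pair |z|^2 = z * conj(z) = (product of roots) = c/a = 1/(0.107) = 9.345794, so |z| = sqrt(9.345794) = 3.0571 for both roots.
Moduli of all roots: 3.0571, 3.0571.
All moduli strictly greater than 1? Yes.
Verdict: Stationary.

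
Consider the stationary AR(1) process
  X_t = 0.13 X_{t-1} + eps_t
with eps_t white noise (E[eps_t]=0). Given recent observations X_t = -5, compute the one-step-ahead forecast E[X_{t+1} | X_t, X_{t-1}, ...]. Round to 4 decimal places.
E[X_{t+1} \mid \mathcal F_t] = -0.6500

For an AR(p) model X_t = c + sum_i phi_i X_{t-i} + eps_t, the
one-step-ahead conditional mean is
  E[X_{t+1} | X_t, ...] = c + sum_i phi_i X_{t+1-i}.
Substitute known values:
  E[X_{t+1} | ...] = (0.13) * (-5)
                   = -0.6500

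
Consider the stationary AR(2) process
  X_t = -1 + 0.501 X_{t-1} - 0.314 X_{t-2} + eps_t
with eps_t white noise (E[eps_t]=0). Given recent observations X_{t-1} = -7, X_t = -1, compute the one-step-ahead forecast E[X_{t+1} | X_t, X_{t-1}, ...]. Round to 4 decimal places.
E[X_{t+1} \mid \mathcal F_t] = 0.6970

For an AR(p) model X_t = c + sum_i phi_i X_{t-i} + eps_t, the
one-step-ahead conditional mean is
  E[X_{t+1} | X_t, ...] = c + sum_i phi_i X_{t+1-i}.
Substitute known values:
  E[X_{t+1} | ...] = -1 + (0.501) * (-1) + (-0.314) * (-7)
                   = 0.6970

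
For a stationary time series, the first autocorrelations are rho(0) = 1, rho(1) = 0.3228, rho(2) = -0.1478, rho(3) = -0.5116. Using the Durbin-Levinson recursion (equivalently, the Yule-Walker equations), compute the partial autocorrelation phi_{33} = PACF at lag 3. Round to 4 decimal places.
\phi_{33} = -0.4360

The PACF at lag k is phi_{kk}, the last component of the solution
to the Yule-Walker system G_k phi = r_k where
  (G_k)_{ij} = rho(|i - j|), (r_k)_i = rho(i), i,j = 1..k.
Equivalently, Durbin-Levinson gives phi_{kk} iteratively:
  phi_{11} = rho(1)
  phi_{kk} = [rho(k) - sum_{j=1..k-1} phi_{k-1,j} rho(k-j)]
            / [1 - sum_{j=1..k-1} phi_{k-1,j} rho(j)],
  phi_{k,j} = phi_{k-1,j} - phi_{kk} phi_{k-1,k-j},  j = 1..k-1.
Step k = 1:
  phi_11 = rho(1) = 0.3228.
Step k = 2:
  phi_22 = [rho(2) - phi_11 rho(1)] / [1 - phi_11 rho(1)] = [-0.1478 - (0.3228)(0.3228)] / [1 - (0.3228)(0.3228)]
         = -0.25199984 / 0.89580016 = -0.281313.
  Update: phi_21 = phi_11 - phi_22 phi_11 = 0.3228 - (-0.281313)(0.3228) = 0.413608.
Step k = 3:
  phi_33 = [rho(3) - phi_21 rho(2) - phi_22 rho(1)] / [1 - phi_21 rho(1) - phi_22 rho(2)]
    numerator   = -0.5116 - (0.413608)(-0.1478) - (-0.281313)(0.3228) = -0.35966109
    denominator = 1 - (0.413608)(0.3228) - (-0.281313)(-0.1478) = 0.82490944
  phi_33 = -0.35966109 / 0.82490944 = -0.436.
Therefore phi_{33} = -0.4360.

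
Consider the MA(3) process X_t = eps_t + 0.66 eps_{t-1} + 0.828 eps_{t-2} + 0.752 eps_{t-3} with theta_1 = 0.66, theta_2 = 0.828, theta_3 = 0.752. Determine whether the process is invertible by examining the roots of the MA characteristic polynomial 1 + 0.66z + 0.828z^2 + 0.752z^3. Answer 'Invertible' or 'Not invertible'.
\text{Invertible}

The MA(q) characteristic polynomial is P(z) = 1 + 0.66z + 0.828z^2 + 0.752z^3.
Invertibility requires all roots to lie outside the unit circle, i.e. |z| > 1 for every root.
Degree 3: look for a simple real root z0 first, then factor out (1 - z/z0) and solve the remaining quadratic.
Testing z0 = -1.25: P(-1.25) = 1 + (0.66)(-1.25) + (0.828)(-1.25)^2 + (0.752)(-1.25)^3
  = 1 + (-0.825) + (1.29375) + (-1.46875) = 0.  So z_0 = -1.25 is a root, |z_0| = 1.25.
Divide out the factor (1 + 0.8 z) = (1 - z/z0) (since 1/z0 = -0.8):
  P(z) = (1 + 0.8 z)(1 + (-0.14) z + (0.94) z^2)
  [check: z-coef -0.14 - (-0.8) = 0.66; z^2-coef 0.94 - (-0.8)(-0.14) = 0.828; z^3-coef -(-0.8)(0.94) = 0.752.]
Remaining roots from the quadratic factor 1 + (-0.14) z + (0.94) z^2:
  Set 1 + (-0.14) z + (0.94) z^2 = 0, i.e. a z^2 + b z + c = 0 with a = 0.94, b = -0.14, c = 1.
  Discriminant D = b^2 - 4ac = (-0.14)^2 - 4*(0.94)*1 = 0.0196 - (3.76) = -3.7404.
  D < 0, so the roots are the complex-conjugate pair z = (-b +/- i sqrt(-D)) / (2a) = 0.0745 +/- 1.0287i.
  For a conjugate pair |z|^2 = z * conj(z) = (product of roots) = c/a = 1/(0.94) = 1.06383, so |z| = sqrt(1.06383) = 1.0314 for both roots.
Moduli of all roots: 1.2500, 1.0314, 1.0314.
All moduli strictly greater than 1? Yes.
Verdict: Invertible.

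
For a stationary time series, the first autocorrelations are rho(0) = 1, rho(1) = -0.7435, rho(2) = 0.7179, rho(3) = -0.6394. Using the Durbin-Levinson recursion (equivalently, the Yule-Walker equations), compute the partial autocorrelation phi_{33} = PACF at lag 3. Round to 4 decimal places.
\phi_{33} = -0.0730

The PACF at lag k is phi_{kk}, the last component of the solution
to the Yule-Walker system G_k phi = r_k where
  (G_k)_{ij} = rho(|i - j|), (r_k)_i = rho(i), i,j = 1..k.
Equivalently, Durbin-Levinson gives phi_{kk} iteratively:
  phi_{11} = rho(1)
  phi_{kk} = [rho(k) - sum_{j=1..k-1} phi_{k-1,j} rho(k-j)]
            / [1 - sum_{j=1..k-1} phi_{k-1,j} rho(j)],
  phi_{k,j} = phi_{k-1,j} - phi_{kk} phi_{k-1,k-j},  j = 1..k-1.
Step k = 1:
  phi_11 = rho(1) = -0.7435.
Step k = 2:
  phi_22 = [rho(2) - phi_11 rho(1)] / [1 - phi_11 rho(1)] = [0.7179 - (-0.7435)(-0.7435)] / [1 - (-0.7435)(-0.7435)]
         = 0.16510775 / 0.44720775 = 0.369197.
  Update: phi_21 = phi_11 - phi_22 phi_11 = -0.7435 - (0.369197)(-0.7435) = -0.469002.
Step k = 3:
  phi_33 = [rho(3) - phi_21 rho(2) - phi_22 rho(1)] / [1 - phi_21 rho(1) - phi_22 rho(2)]
    numerator   = -0.6394 - (-0.469002)(0.7179) - (0.369197)(-0.7435) = -0.02820548
    denominator = 1 - (-0.469002)(-0.7435) - (0.369197)(0.7179) = 0.38625047
  phi_33 = -0.02820548 / 0.38625047 = -0.073.
Therefore phi_{33} = -0.0730.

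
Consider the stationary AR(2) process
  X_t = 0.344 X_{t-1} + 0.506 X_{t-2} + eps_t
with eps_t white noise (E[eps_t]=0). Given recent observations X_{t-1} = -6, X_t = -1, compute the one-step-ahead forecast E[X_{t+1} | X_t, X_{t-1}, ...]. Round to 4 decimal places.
E[X_{t+1} \mid \mathcal F_t] = -3.3800

For an AR(p) model X_t = c + sum_i phi_i X_{t-i} + eps_t, the
one-step-ahead conditional mean is
  E[X_{t+1} | X_t, ...] = c + sum_i phi_i X_{t+1-i}.
Substitute known values:
  E[X_{t+1} | ...] = (0.344) * (-1) + (0.506) * (-6)
                   = -3.3800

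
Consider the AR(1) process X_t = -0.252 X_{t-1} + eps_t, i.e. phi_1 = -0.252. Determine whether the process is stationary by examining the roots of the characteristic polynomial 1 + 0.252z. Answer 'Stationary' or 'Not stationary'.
\text{Stationary}

The AR(p) characteristic polynomial is P(z) = 1 + 0.252z.
Stationarity requires all roots to lie outside the unit circle, i.e. |z| > 1 for every root.
This is linear in z: 1 + (0.252) z = 0  =>  z = -1/(0.252) = -3.968254,  |z| = 3.968254.
Moduli of all roots: 3.9683.
All moduli strictly greater than 1? Yes.
Verdict: Stationary.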